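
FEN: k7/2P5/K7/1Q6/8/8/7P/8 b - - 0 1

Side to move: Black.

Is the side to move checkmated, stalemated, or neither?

Black to move; black king on a8.
In check: no.
King squares — a7: attacked by Ka6; b7: attacked by Qb5; b8: attacked by Qb5.
Legal moves for Black: none.
Not in check and no legal moves → stalemate.

stalemate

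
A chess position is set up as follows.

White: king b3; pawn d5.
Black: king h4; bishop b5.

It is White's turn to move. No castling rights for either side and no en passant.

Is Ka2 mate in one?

After Ka2: black king on h4; in check: no.
Black is not in check, so this cannot be checkmate.

no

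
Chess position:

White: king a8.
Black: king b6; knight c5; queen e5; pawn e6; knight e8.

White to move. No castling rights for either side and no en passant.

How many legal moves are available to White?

White to move; king on a8.
In check: no.
Legal moves: none.
Count: 0.

0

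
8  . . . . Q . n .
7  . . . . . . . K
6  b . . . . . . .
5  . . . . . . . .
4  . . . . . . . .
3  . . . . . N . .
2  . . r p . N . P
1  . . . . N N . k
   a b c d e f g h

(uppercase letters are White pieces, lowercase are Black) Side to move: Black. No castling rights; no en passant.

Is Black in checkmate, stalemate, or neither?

Black to move; black king on h1.
In check: yes, from the white knight on f2.
King squares — g1: attacked by Nf3; g2: attacked by Ne1; h2: attacked by Nf1.
Legal moves for Black: none.
In check with no legal moves → checkmate.

checkmate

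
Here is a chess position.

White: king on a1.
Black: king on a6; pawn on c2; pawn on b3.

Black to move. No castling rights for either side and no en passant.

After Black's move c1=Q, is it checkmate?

After c1=Q: white king on a1; in check: yes, from the black queen on c1.
King squares — b1: attacked by Qc1; a2: attacked by Pb3; b2: attacked by Qc1.
White has no legal moves → checkmate.

yes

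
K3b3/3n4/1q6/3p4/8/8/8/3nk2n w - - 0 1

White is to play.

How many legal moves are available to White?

White to move; king on a8.
In check: no.
Legal moves: none.
Count: 0.

0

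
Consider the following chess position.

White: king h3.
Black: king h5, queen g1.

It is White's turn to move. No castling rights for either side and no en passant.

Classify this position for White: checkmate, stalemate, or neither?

stalemate

White to move; white king on h3.
In check: no.
King squares — g2: attacked by Qg1; h2: attacked by Qg1; g3: attacked by Qg1; g4: attacked by Qg1; h4: attacked by Kh5.
Legal moves for White: none.
Not in check and no legal moves → stalemate.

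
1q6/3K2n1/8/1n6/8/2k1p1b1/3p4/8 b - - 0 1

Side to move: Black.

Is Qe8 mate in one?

yes

After Qe8: white king on d7; in check: yes, from the black queen on e8.
King squares — c6: attacked by Qe8; d6: attacked by Bg3; e6: attacked by Ng7; c7: attacked by Bg3; e7: attacked by Qe8; c8: attacked by Qe8; d8: attacked by Qe8; e8: attacked by Ng7.
White has no legal moves → checkmate.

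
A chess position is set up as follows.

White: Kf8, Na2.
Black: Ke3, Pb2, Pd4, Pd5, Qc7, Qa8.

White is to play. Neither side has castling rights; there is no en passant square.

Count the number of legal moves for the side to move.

White to move; king on f8.
In check: yes, from the black queen on a8.
Legal moves: none.
Count: 0.

0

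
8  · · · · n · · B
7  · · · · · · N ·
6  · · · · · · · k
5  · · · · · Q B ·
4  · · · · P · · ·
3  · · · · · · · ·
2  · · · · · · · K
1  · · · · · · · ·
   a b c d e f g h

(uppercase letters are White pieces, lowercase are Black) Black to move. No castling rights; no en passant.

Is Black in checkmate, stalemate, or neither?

checkmate

Black to move; black king on h6.
In check: yes, from the white bishop on g5.
King squares — g5: attacked by Qf5; h5: attacked by Ng7; g6: attacked by Qf5; g7: attacked by Bh8; h7: attacked by Qf5.
Legal moves for Black: none.
In check with no legal moves → checkmate.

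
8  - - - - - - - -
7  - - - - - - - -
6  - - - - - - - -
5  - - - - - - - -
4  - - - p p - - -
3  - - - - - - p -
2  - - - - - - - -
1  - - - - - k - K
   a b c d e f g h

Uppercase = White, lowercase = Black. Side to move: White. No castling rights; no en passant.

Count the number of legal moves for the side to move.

White to move; king on h1.
In check: no.
Legal moves: none.
Count: 0.

0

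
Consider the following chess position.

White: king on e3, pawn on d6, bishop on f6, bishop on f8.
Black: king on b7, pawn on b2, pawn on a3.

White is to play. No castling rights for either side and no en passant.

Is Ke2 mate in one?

After Ke2: black king on b7; in check: no.
Black is not in check, so this cannot be checkmate.

no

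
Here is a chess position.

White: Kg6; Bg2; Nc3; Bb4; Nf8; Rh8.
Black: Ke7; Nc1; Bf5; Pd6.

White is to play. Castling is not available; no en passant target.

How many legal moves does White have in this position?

White to move; king on g6.
In check: yes, from the black bishop on f5.
Legal moves: Kg7, Kh6, Kh5, Kg5, Kxf5.
Count: 5.

5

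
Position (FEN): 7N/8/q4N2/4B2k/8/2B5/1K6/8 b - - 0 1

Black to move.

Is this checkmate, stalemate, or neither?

Black to move; black king on h5.
In check: yes, from the white knight on f6.
King squares — g4: attacked by Nf6; h4: available; g5: available; g6: attacked by Nh8; h6: available.
Legal moves for Black: Kh6, Kg5, Kh4, Qxf6.
Black is in check but has 4 legal moves → neither.

neither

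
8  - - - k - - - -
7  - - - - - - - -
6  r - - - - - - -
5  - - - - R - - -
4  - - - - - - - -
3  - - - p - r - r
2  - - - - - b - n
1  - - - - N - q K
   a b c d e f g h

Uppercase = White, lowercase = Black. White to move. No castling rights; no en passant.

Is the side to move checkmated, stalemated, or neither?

checkmate

White to move; white king on h1.
In check: yes, from the black queen on g1.
King squares — g1: attacked by Bf2; g2: attacked by Qg1; h2: attacked by Qg1.
Legal moves for White: none.
In check with no legal moves → checkmate.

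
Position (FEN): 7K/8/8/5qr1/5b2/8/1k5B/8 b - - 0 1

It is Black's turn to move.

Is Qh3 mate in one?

After Qh3: white king on h8; in check: yes, from the black queen on h3.
King squares — g7: attacked by Rg5; h7: attacked by Qh3; g8: attacked by Rg5.
White has no legal moves → checkmate.

yes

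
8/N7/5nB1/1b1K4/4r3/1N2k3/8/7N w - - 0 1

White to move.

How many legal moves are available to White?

White to move; king on d5.
In check: yes, from the black knight on f6.
Legal moves: Kd6, Kc5.
Count: 2.

2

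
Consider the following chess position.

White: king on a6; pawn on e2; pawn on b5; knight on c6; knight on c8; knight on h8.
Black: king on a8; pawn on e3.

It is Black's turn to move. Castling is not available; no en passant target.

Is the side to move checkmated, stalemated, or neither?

Black to move; black king on a8.
In check: no.
King squares — a7: attacked by Ka6; b7: attacked by Ka6; b8: attacked by Nc6.
Legal moves for Black: none.
Not in check and no legal moves → stalemate.

stalemate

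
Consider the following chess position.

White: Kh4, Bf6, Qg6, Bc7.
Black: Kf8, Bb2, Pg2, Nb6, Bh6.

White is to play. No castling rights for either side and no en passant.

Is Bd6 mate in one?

yes

After Bd6: black king on f8; in check: yes, from the white bishop on d6.
King squares — e7: attacked by Bd6; f7: attacked by Qg6; g7: attacked by Bf6; e8: attacked by Qg6; g8: attacked by Qg6.
Black has no legal moves → checkmate.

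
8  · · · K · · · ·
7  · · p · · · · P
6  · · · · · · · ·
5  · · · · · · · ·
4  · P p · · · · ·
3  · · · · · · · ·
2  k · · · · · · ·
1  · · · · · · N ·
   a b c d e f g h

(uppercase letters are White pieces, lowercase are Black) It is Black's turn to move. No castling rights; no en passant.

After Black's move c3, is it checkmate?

no

After c3: white king on d8; in check: no.
White is not in check, so this cannot be checkmate.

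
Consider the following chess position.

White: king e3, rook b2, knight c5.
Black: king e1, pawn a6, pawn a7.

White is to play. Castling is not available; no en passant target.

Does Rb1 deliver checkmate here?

After Rb1: black king on e1; in check: yes, from the white rook on b1.
King squares — d1: attacked by Rb1; f1: attacked by Rb1; d2: attacked by Ke3; e2: attacked by Ke3; f2: attacked by Ke3.
Black has no legal moves → checkmate.

yes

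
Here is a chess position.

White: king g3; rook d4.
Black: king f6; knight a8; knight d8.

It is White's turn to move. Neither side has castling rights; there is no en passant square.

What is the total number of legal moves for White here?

22

White to move; king on g3.
In check: no.
Legal moves: Rxd8, Rd7, Rd6+, Rd5, Rh4, Rg4, Rf4+, Re4, Rc4, Rb4, Ra4, Rd3, Rd2, Rd1, Kh4, Kg4, Kf4, Kh3, Kf3, Kh2, Kg2, Kf2.
Count: 22.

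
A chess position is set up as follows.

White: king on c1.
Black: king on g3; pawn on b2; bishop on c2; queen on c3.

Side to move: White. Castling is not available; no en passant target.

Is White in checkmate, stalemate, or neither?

White to move; white king on c1.
In check: yes, from the black pawn on b2.
King squares — b1: attacked by Bc2; d1: attacked by Bc2; b2: attacked by Qc3; c2: attacked by Qc3; d2: attacked by Qc3.
Legal moves for White: none.
In check with no legal moves → checkmate.

checkmate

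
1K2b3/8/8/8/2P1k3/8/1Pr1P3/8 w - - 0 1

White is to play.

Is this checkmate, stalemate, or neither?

White to move; white king on b8.
In check: no.
Legal moves for White: Kc8, Ka8, Kc7, Kb7, Ka7, c5, e3, b3, b4.
White has 9 legal moves and is not in check → neither.

neither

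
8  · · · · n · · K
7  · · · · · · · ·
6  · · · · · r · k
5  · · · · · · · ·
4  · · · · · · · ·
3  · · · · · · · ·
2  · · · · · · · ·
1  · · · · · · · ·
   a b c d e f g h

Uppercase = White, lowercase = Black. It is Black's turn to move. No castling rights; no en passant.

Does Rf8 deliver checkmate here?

After Rf8: white king on h8; in check: yes, from the black rook on f8.
King squares — g7: attacked by Kh6; h7: attacked by Kh6; g8: attacked by Rf8.
White has no legal moves → checkmate.

yes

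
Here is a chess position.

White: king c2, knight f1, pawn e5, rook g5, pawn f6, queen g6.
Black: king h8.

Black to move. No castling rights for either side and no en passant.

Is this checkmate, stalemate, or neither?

Black to move; black king on h8.
In check: no.
King squares — g7: attacked by Pf6; h7: attacked by Qg6; g8: attacked by Qg6.
Legal moves for Black: none.
Not in check and no legal moves → stalemate.

stalemate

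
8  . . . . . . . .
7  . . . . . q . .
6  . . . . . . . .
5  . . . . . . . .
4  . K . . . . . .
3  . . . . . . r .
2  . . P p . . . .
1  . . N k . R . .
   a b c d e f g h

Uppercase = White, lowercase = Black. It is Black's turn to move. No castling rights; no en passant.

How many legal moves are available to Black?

Black to move; king on d1.
In check: yes, from the white rook on f1.
Legal moves: Kxc2, Qxf1.
Count: 2.

2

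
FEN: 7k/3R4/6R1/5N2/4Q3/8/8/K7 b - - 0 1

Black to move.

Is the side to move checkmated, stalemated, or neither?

Black to move; black king on h8.
In check: no.
King squares — g7: attacked by Nf5; h7: attacked by Rd7; g8: attacked by Rg6.
Legal moves for Black: none.
Not in check and no legal moves → stalemate.

stalemate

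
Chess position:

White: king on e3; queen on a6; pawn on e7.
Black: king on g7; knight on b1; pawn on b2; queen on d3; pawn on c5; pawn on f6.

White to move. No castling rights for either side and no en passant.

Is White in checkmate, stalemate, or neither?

neither

White to move; white king on e3.
In check: yes, from the black queen on d3.
Legal moves for White: Kf4, Kxd3, Kf2, Qxd3.
White is in check but has 4 legal moves → neither.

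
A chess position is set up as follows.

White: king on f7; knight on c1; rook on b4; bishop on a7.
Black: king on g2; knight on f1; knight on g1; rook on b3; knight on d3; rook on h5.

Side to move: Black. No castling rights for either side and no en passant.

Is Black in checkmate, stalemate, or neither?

Black to move; black king on g2.
In check: no.
Legal moves for Black include: Rh8, Rh7+, Rh6, Rg5, Rf5+, Re5, Rd5, Rc5, Rb5, Ra5, Rh4, Rh3, Rh2, Rh1, Ne5+, Nc5, Nf4, Nxb4, ... (list truncated; more exist).
Black has legal moves and is not in check → neither.

neither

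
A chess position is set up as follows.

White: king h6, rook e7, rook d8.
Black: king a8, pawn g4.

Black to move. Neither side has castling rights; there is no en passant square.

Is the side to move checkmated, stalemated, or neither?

Black to move; black king on a8.
In check: yes, from the white rook on d8.
King squares — a7: attacked by Re7; b7: attacked by Re7; b8: attacked by Rd8.
Legal moves for Black: none.
In check with no legal moves → checkmate.

checkmate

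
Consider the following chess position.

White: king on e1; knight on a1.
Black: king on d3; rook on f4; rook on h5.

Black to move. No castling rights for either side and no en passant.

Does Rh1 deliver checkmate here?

After Rh1: white king on e1; in check: yes, from the black rook on h1.
King squares — d1: attacked by Rh1; f1: attacked by Rh1; d2: attacked by Kd3; e2: attacked by Kd3; f2: attacked by Rf4.
White has no legal moves → checkmate.

yes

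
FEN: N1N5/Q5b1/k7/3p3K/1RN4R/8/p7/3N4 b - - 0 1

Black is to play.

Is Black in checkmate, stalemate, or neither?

Black to move; black king on a6.
In check: yes, from the white queen on a7.
King squares — a5: attacked by Nc4; b5: attacked by Rb4; b6: attacked by Rb4; a7: attacked by Nc8; b7: attacked by Rb4.
Legal moves for Black: none.
In check with no legal moves → checkmate.

checkmate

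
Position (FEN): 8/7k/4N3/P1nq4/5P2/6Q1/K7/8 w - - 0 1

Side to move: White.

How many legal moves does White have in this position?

5

White to move; king on a2.
In check: yes, from the black queen on d5.
Legal moves: Ka3, Kb2, Kb1, Ka1, Qb3.
Count: 5.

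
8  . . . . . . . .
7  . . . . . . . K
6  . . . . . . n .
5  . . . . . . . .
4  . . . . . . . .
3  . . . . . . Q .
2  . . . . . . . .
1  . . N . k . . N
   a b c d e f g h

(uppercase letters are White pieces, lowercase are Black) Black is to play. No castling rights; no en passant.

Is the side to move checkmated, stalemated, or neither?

neither

Black to move; black king on e1.
In check: yes, from the white queen on g3.
Legal moves for Black: Kd2, Kf1, Kd1.
Black is in check but has 3 legal moves → neither.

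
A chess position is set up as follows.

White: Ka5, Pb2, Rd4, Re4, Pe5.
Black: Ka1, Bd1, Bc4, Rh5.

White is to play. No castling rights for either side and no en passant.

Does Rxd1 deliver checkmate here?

After Rxd1: black king on a1; in check: yes, from the white rook on d1.
Black has 2 legal replies: Kxb2, Ka2.
In check but a legal move exists → not checkmate.

no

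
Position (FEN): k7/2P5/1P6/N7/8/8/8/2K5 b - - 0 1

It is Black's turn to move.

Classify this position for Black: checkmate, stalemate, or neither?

stalemate

Black to move; black king on a8.
In check: no.
King squares — a7: attacked by Pb6; b7: attacked by Na5; b8: attacked by Pc7.
Legal moves for Black: none.
Not in check and no legal moves → stalemate.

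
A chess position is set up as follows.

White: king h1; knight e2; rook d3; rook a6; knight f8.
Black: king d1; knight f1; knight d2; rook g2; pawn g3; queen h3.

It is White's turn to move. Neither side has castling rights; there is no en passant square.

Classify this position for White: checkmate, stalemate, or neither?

checkmate

White to move; white king on h1.
In check: yes, from the black queen on h3.
King squares — g1: attacked by Rg2; g2: attacked by Qh3; h2: attacked by Nf1.
Legal moves for White: none.
In check with no legal moves → checkmate.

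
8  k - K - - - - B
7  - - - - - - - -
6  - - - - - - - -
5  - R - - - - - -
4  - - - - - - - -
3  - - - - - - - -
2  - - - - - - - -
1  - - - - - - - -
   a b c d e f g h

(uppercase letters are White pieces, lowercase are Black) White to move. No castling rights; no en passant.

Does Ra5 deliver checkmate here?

After Ra5: black king on a8; in check: yes, from the white rook on a5.
King squares — a7: attacked by Ra5; b7: attacked by Kc8; b8: attacked by Kc8.
Black has no legal moves → checkmate.

yes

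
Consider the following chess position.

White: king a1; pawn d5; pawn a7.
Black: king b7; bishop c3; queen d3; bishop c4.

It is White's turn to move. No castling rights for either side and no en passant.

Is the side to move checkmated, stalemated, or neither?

checkmate

White to move; white king on a1.
In check: yes, from the black bishop on c3.
King squares — b1: attacked by Qd3; a2: attacked by Bc4; b2: attacked by Bc3.
Legal moves for White: none.
In check with no legal moves → checkmate.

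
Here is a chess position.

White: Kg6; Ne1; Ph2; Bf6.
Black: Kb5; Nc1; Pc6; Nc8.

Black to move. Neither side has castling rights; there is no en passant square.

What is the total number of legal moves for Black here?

16

Black to move; king on b5.
In check: no.
Legal moves: Ne7+, Na7, Nd6, Nb6, Kb6, Ka6, Kc5, Ka5, Kc4, Kb4, Ka4, Nd3, Nb3, Ne2, Na2, c5.
Count: 16.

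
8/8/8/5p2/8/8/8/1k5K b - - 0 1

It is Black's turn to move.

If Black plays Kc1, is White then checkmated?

no

After Kc1: white king on h1; in check: no.
White is not in check, so this cannot be checkmate.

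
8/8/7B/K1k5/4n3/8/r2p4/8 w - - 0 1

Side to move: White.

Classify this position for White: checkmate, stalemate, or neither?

checkmate

White to move; white king on a5.
In check: yes, from the black rook on a2.
King squares — a4: attacked by Ra2; b4: attacked by Kc5; b5: attacked by Kc5; a6: attacked by Ra2; b6: attacked by Kc5.
Legal moves for White: none.
In check with no legal moves → checkmate.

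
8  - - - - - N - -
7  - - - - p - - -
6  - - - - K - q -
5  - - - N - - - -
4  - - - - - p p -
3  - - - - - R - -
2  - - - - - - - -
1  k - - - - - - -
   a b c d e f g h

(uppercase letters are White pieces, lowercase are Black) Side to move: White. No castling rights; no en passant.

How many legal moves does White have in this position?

White to move; king on e6.
In check: yes, from the black queen on g6.
Legal moves: Kxe7, Kd7, Ke5, Nxg6, Nf6.
Count: 5.

5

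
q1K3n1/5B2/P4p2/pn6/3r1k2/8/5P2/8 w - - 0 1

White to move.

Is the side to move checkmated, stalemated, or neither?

checkmate

White to move; white king on c8.
In check: yes, from the black queen on a8.
King squares — b7: attacked by Qa8; c7: attacked by Nb5; d7: attacked by Rd4; b8: attacked by Qa8; d8: attacked by Rd4.
Legal moves for White: none.
In check with no legal moves → checkmate.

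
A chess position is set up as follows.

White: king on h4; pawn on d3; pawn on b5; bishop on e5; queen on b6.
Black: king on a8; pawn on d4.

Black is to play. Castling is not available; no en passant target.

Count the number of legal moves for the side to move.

Black to move; king on a8.
In check: no.
Legal moves: none.
Count: 0.

0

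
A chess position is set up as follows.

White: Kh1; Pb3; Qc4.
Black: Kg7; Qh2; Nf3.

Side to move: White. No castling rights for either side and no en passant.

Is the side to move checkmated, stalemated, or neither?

checkmate

White to move; white king on h1.
In check: yes, from the black queen on h2.
King squares — g1: attacked by Qh2; g2: attacked by Qh2; h2: attacked by Nf3.
Legal moves for White: none.
In check with no legal moves → checkmate.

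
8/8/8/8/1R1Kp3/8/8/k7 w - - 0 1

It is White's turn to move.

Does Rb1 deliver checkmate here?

After Rb1: black king on a1; in check: yes, from the white rook on b1.
Black has 2 legal replies: Ka2, Kxb1.
In check but a legal move exists → not checkmate.

no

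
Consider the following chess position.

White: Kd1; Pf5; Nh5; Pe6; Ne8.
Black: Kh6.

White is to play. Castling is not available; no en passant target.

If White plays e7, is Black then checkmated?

After e7: black king on h6; in check: no.
Black is not in check, so this cannot be checkmate.

no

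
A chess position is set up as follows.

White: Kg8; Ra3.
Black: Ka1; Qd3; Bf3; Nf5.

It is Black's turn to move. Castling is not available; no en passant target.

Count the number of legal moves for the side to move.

3

Black to move; king on a1.
In check: yes, from the white rook on a3.
Legal moves: Kb2, Kb1, Qxa3.
Count: 3.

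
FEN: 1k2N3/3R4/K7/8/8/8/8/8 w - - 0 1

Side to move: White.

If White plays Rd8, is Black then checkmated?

yes

After Rd8: black king on b8; in check: yes, from the white rook on d8.
King squares — a7: attacked by Ka6; b7: attacked by Ka6; c7: attacked by Ne8; a8: attacked by Rd8; c8: attacked by Rd8.
Black has no legal moves → checkmate.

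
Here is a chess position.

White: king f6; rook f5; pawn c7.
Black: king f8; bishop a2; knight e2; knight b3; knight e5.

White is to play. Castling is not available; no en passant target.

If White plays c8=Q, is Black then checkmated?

After c8=Q: black king on f8; in check: yes, from the white queen on c8.
King squares — e7: attacked by Kf6; f7: attacked by Kf6; g7: attacked by Kf6; e8: attacked by Qc8; g8: attacked by Qc8.
Black has no legal moves → checkmate.

yes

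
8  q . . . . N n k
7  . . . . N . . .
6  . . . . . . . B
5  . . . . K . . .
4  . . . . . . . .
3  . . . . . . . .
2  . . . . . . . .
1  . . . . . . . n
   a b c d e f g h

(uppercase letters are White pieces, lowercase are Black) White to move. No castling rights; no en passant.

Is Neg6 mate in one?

After Neg6: black king on h8; in check: yes, from the white knight on g6.
King squares — g7: attacked by Bh6; h7: attacked by Nf8; g8: own knight.
Black has no legal moves → checkmate.

yes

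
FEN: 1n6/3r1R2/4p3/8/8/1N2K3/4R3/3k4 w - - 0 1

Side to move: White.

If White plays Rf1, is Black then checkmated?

After Rf1: black king on d1; in check: yes, from the white rook on f1.
King squares — c1: attacked by Rf1; e1: attacked by Rf1; c2: attacked by Re2; d2: attacked by Re2; e2: attacked by Ke3.
Black has no legal moves → checkmate.

yes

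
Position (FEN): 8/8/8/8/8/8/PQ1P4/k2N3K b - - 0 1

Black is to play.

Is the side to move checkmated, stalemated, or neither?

checkmate

Black to move; black king on a1.
In check: yes, from the white queen on b2.
King squares — b1: attacked by Qb2; a2: attacked by Qb2; b2: attacked by Nd1.
Legal moves for Black: none.
In check with no legal moves → checkmate.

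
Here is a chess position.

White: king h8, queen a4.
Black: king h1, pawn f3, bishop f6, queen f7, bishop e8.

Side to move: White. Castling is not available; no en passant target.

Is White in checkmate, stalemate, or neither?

White to move; white king on h8.
In check: yes, from the black bishop on f6.
King squares — g7: attacked by Bf6; h7: attacked by Qf7; g8: attacked by Qf7.
Legal moves for White: none.
In check with no legal moves → checkmate.

checkmate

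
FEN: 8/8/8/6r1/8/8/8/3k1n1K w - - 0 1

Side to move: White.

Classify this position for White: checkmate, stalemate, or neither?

White to move; white king on h1.
In check: no.
King squares — g1: attacked by Rg5; g2: attacked by Rg5; h2: attacked by Nf1.
Legal moves for White: none.
Not in check and no legal moves → stalemate.

stalemate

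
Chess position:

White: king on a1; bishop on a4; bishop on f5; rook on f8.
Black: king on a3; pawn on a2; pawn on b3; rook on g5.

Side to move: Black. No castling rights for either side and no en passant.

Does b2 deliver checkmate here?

yes

After b2: white king on a1; in check: yes, from the black pawn on b2.
King squares — b1: attacked by Pa2; a2: attacked by Ka3; b2: attacked by Ka3.
White has no legal moves → checkmate.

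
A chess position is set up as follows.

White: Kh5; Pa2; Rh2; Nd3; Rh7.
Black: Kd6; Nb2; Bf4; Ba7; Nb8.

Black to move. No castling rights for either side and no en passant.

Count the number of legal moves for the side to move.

24

Black to move; king on d6.
In check: no.
Legal moves: Nd7, Nc6, Na6, Bb6, Bc5, Bd4, Bae3, Bf2, Bg1, Ke6, Kc6, Kd5, Bh6, Bg5, Be5, Bg3, Bfe3, Bxh2, Bd2, Bc1, Nc4, Na4, Nxd3, Nd1.
Count: 24.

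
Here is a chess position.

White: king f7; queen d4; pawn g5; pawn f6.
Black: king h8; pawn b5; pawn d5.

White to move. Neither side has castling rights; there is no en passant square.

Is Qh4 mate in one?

yes

After Qh4: black king on h8; in check: yes, from the white queen on h4.
King squares — g7: attacked by Pf6; h7: attacked by Qh4; g8: attacked by Kf7.
Black has no legal moves → checkmate.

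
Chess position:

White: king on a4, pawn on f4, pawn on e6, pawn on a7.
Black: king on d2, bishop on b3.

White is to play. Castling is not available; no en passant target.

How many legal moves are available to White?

5

White to move; king on a4.
In check: yes, from the black bishop on b3.
Legal moves: Kb5, Ka5, Kb4, Kxb3, Ka3.
Count: 5.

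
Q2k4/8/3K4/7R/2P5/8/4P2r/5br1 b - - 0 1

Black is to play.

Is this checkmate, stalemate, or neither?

checkmate

Black to move; black king on d8.
In check: yes, from the white queen on a8.
King squares — c7: attacked by Kd6; d7: attacked by Kd6; e7: attacked by Kd6; c8: attacked by Qa8; e8: attacked by Qa8.
Legal moves for Black: none.
In check with no legal moves → checkmate.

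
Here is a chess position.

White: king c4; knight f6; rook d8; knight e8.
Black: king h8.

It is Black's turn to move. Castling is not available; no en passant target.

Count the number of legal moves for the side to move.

Black to move; king on h8.
In check: no.
Legal moves: none.
Count: 0.

0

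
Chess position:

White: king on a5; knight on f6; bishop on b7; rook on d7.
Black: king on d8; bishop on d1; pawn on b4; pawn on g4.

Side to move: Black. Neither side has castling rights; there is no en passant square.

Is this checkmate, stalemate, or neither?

checkmate

Black to move; black king on d8.
In check: yes, from the white rook on d7.
King squares — c7: attacked by Rd7; d7: attacked by Nf6; e7: attacked by Rd7; c8: attacked by Bb7; e8: attacked by Nf6.
Legal moves for Black: none.
In check with no legal moves → checkmate.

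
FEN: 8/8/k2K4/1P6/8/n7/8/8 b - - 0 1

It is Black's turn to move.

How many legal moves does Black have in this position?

6

Black to move; king on a6.
In check: yes, from the white pawn on b5.
Legal moves: Kb7, Ka7, Kb6, Kxb5, Ka5, Nxb5+.
Count: 6.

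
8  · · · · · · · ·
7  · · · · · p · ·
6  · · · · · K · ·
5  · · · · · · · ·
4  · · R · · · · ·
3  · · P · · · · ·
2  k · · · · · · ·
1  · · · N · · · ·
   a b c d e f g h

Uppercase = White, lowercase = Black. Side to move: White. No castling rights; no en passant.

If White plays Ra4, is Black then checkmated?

After Ra4: black king on a2; in check: yes, from the white rook on a4.
Black has 2 legal replies: Kb3, Kb1.
In check but a legal move exists → not checkmate.

no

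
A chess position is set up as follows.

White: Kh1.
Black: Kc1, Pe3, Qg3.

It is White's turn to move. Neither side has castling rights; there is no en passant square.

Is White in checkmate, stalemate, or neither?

stalemate

White to move; white king on h1.
In check: no.
King squares — g1: attacked by Qg3; g2: attacked by Qg3; h2: attacked by Qg3.
Legal moves for White: none.
Not in check and no legal moves → stalemate.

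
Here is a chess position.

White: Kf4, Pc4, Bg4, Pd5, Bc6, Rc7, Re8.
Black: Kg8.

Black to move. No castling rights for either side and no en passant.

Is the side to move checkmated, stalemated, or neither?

Black to move; black king on g8.
In check: yes, from the white rook on e8.
King squares — f7: attacked by Rc7; g7: attacked by Rc7; h7: attacked by Rc7; f8: attacked by Re8; h8: attacked by Re8.
Legal moves for Black: none.
In check with no legal moves → checkmate.

checkmate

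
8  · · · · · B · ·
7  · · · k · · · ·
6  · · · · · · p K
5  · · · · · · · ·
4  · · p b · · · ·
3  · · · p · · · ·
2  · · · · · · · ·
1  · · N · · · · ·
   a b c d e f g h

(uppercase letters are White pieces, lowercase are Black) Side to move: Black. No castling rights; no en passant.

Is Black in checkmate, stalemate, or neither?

neither

Black to move; black king on d7.
In check: no.
Legal moves for Black include: Ke8, Kd8, Kc8, Kc7, Ke6, Kc6, Bh8, Bg7+, Ba7, Bf6, Bb6, Be5, Bc5, Be3+, Bc3, Bf2, Bb2, Bg1, ... (list truncated; more exist).
Black has legal moves and is not in check → neither.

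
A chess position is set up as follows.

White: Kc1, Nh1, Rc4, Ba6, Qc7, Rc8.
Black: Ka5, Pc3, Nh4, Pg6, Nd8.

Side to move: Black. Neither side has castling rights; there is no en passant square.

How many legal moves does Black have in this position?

Black to move; king on a5.
In check: yes, from the white queen on c7.
Legal moves: Kxa6.
Count: 1.

1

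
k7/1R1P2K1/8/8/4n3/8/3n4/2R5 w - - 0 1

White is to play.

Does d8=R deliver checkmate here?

no

After d8=R: black king on a8; in check: yes, from the white rook on d8.
Black has 1 legal reply: Kxb7.
In check but a legal move exists → not checkmate.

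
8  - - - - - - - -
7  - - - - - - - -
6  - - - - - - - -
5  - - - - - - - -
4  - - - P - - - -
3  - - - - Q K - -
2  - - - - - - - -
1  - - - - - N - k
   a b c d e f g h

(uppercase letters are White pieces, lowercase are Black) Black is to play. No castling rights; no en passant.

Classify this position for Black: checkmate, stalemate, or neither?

stalemate

Black to move; black king on h1.
In check: no.
King squares — g1: attacked by Qe3; g2: attacked by Kf3; h2: attacked by Nf1.
Legal moves for Black: none.
Not in check and no legal moves → stalemate.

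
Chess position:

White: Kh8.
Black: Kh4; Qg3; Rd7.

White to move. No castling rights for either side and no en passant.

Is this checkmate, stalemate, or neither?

White to move; white king on h8.
In check: no.
King squares — g7: attacked by Qg3; h7: attacked by Rd7; g8: attacked by Qg3.
Legal moves for White: none.
Not in check and no legal moves → stalemate.

stalemate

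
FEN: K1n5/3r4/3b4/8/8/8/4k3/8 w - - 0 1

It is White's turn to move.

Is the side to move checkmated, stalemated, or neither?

stalemate

White to move; white king on a8.
In check: no.
King squares — a7: attacked by Rd7; b7: attacked by Rd7; b8: attacked by Bd6.
Legal moves for White: none.
Not in check and no legal moves → stalemate.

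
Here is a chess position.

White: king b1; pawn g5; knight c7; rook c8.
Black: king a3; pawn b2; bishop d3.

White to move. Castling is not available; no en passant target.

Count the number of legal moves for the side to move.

0

White to move; king on b1.
In check: yes, from the black bishop on d3.
Legal moves: none.
Count: 0.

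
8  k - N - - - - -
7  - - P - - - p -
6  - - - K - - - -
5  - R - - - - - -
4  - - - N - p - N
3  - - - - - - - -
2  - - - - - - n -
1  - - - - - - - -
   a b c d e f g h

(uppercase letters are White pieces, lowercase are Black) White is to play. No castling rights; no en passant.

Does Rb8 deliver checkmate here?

After Rb8: black king on a8; in check: yes, from the white rook on b8.
King squares — a7: attacked by Nc8; b7: attacked by Rb8; b8: attacked by Pc7.
Black has no legal moves → checkmate.

yes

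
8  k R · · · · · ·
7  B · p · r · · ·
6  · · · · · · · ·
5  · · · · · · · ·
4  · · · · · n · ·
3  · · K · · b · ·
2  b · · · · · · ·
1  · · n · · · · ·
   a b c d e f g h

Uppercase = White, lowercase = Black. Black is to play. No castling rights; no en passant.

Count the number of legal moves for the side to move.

1

Black to move; king on a8.
In check: yes, from the white rook on b8.
Legal moves: Kxa7.
Count: 1.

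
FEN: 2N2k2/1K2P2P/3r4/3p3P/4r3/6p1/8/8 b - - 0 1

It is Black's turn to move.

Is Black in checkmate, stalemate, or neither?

neither

Black to move; black king on f8.
In check: yes, from the white pawn on e7.
King squares — e7: attacked by Nc8; f7: available; g7: available; e8: available; g8: attacked by Ph7.
Legal moves for Black: Ke8, Kg7, Kf7, Rxe7+.
Black is in check but has 4 legal moves → neither.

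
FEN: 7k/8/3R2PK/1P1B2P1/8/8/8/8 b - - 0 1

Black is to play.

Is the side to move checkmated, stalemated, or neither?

Black to move; black king on h8.
In check: no.
King squares — g7: attacked by Kh6; h7: attacked by Pg6; g8: attacked by Bd5.
Legal moves for Black: none.
Not in check and no legal moves → stalemate.

stalemate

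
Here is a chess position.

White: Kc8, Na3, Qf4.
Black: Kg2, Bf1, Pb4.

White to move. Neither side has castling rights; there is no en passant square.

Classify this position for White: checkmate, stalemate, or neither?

White to move; white king on c8.
In check: no.
Legal moves for White include: Kd8, Kb8, Kd7, Kc7, Kb7, Qf8, Qb8, Qf7, Qc7, Qh6, Qf6, Qd6, Qg5+, Qf5, Qe5, Qh4, Qg4+, Qe4+, ... (list truncated; more exist).
White has legal moves and is not in check → neither.

neither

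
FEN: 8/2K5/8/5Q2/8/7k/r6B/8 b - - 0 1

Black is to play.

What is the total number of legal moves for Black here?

Black to move; king on h3.
In check: yes, from the white queen on f5.
Legal moves: Kh4, Kxh2, Kg2.
Count: 3.

3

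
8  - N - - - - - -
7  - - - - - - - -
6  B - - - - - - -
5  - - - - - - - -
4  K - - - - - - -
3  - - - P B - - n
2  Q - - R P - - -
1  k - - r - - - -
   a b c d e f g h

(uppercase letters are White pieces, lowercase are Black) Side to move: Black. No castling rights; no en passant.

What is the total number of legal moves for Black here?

Black to move; king on a1.
In check: yes, from the white queen on a2.
Legal moves: none.
Count: 0.

0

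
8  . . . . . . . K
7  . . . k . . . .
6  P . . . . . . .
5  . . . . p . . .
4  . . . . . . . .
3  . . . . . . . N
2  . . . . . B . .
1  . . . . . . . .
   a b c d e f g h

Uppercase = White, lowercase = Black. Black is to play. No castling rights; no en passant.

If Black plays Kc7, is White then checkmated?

no

After Kc7: white king on h8; in check: no.
White is not in check, so this cannot be checkmate.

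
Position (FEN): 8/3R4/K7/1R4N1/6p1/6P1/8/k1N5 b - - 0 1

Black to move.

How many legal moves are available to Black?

0

Black to move; king on a1.
In check: no.
Legal moves: none.
Count: 0.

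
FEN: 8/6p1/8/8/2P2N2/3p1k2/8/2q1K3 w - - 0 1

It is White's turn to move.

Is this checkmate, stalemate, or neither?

checkmate

White to move; white king on e1.
In check: yes, from the black queen on c1.
King squares — d1: attacked by Qc1; f1: attacked by Qc1; d2: attacked by Qc1; e2: attacked by Pd3; f2: attacked by Kf3.
Legal moves for White: none.
In check with no legal moves → checkmate.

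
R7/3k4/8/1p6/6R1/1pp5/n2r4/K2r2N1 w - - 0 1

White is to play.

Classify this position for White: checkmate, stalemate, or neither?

checkmate

White to move; white king on a1.
In check: yes, from the black rook on d1.
King squares — b1: attacked by Rd1; a2: attacked by Rd2; b2: attacked by Rd2.
Legal moves for White: none.
In check with no legal moves → checkmate.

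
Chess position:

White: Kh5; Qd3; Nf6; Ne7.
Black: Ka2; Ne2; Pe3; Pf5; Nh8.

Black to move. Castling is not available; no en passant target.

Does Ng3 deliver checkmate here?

After Ng3: white king on h5; in check: yes, from the black knight on g3.
White has 3 legal replies: Kh6, Kg5, Kh4.
In check but a legal move exists → not checkmate.

no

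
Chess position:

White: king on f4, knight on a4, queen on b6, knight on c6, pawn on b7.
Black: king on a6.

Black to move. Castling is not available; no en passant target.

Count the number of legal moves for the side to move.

0

Black to move; king on a6.
In check: yes, from the white queen on b6.
Legal moves: none.
Count: 0.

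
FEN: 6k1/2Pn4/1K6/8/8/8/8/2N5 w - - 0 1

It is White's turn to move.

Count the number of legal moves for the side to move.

6

White to move; king on b6.
In check: yes, from the black knight on d7.
Legal moves: Kb7, Ka7, Kc6, Ka6, Kb5, Ka5.
Count: 6.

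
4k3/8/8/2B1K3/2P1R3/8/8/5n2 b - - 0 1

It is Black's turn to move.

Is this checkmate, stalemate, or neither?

neither

Black to move; black king on e8.
In check: no.
Legal moves for Black: Kd8, Kf7, Kd7, Ng3, Ne3, Nh2, Nd2.
Black has 7 legal moves and is not in check → neither.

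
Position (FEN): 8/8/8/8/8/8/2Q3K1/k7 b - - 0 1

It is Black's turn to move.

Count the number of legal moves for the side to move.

0

Black to move; king on a1.
In check: no.
Legal moves: none.
Count: 0.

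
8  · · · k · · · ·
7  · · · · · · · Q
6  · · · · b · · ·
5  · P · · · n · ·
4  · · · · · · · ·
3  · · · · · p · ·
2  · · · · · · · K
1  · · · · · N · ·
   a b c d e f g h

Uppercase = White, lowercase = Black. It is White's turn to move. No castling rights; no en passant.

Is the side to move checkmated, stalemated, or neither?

White to move; white king on h2.
In check: no.
Legal moves for White include: Qh8+, Qg8+, Qg7, Qf7, Qe7+, Qd7+, Qc7+, Qb7, Qa7, Qh6, Qg6, Qh5, Qxf5, Qh4+, Qh3, Kh3, Kh1, Kg1, ... (list truncated; more exist).
White has legal moves and is not in check → neither.

neither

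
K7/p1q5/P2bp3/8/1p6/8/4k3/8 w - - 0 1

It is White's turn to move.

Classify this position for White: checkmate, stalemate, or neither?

White to move; white king on a8.
In check: no.
King squares — a7: attacked by Qc7; b7: attacked by Qc7; b8: attacked by Qc7.
Legal moves for White: none.
Not in check and no legal moves → stalemate.

stalemate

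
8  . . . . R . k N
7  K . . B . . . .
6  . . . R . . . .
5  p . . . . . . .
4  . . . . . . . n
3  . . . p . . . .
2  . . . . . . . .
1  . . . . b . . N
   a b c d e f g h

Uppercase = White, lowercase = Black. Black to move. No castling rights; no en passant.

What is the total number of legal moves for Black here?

Black to move; king on g8.
In check: yes, from the white rook on e8.
Legal moves: Kh7, Kg7.
Count: 2.

2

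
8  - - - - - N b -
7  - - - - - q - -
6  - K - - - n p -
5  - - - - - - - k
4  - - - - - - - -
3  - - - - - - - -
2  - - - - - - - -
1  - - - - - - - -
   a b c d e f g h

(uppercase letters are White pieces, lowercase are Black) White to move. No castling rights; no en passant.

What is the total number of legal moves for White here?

9

White to move; king on b6.
In check: no.
Legal moves: Nh7, Nd7, Nxg6, Ne6, Kc6, Ka6, Kc5, Kb5, Ka5.
Count: 9.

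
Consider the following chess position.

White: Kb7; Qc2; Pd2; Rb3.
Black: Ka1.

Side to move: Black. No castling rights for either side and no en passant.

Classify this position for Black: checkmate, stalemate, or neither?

stalemate

Black to move; black king on a1.
In check: no.
King squares — b1: attacked by Qc2; a2: attacked by Qc2; b2: attacked by Qc2.
Legal moves for Black: none.
Not in check and no legal moves → stalemate.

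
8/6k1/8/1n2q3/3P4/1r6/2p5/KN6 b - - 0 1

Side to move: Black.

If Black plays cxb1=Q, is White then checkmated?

After cxb1=Q: white king on a1; in check: yes, from the black queen on b1.
King squares — b1: attacked by Rb3; a2: attacked by Qb1; b2: attacked by Qb1.
White has no legal moves → checkmate.

yes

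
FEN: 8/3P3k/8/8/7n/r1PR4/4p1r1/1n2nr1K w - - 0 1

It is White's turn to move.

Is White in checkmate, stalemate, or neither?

White to move; white king on h1.
In check: yes, from the black rook on f1.
King squares — g1: attacked by Rf1; g2: attacked by Ne1; h2: attacked by Rg2.
Legal moves for White: none.
In check with no legal moves → checkmate.

checkmate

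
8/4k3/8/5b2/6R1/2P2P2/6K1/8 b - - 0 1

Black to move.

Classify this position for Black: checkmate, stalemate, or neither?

Black to move; black king on e7.
In check: no.
Legal moves for Black: Kf8, Ke8, Kd8, Kf7, Kd7, Kf6, Ke6, Kd6, Bc8, Bh7, Bd7, Bg6, Be6, Bxg4, Be4, Bd3, Bc2, Bb1.
Black has 18 legal moves and is not in check → neither.

neither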